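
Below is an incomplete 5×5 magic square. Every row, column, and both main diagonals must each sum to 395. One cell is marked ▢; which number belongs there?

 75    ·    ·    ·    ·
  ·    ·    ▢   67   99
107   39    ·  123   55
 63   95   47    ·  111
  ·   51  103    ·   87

115

The remaining cell in row 3 is (3,3) = 395 − 324 = 71.
The remaining cell in row 4 is (4,4) = 395 − 316 = 79.
Column 5 needs 395; the known cells sum to 352, so (1,5) = 43.
Main diagonal must total 395; the given cells sum to 312, so (2,2) = 83.
Anti-diagonal: 43 + 67 + 71 + 95 + ? = 395, so (5,1) = 119.
Row 5 must total 395; the given cells sum to 360, so (5,4) = 35.
Column 1 must total 395; the given cells sum to 364, so (2,1) = 31.
The remaining cell in column 2 is (1,2) = 395 − 268 = 127.
Column 4 must total 395; the given cells sum to 304, so (1,4) = 91.
The remaining cell in row 1 is (1,3) = 395 − 336 = 59.
Row 2 must total 395; the given cells sum to 280, so (2,3) = 115.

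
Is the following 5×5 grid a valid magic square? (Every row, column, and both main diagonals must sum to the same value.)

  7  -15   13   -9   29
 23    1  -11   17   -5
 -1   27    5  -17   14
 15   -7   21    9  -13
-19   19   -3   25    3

No — column 5 sums to 28 but row 4 sums to 25.

Row 1: 7 + (-15) + 13 + (-9) + 29 = 25.
Row 2: 23 + 1 + (-11) + 17 + (-5) = 25.
Row 3: -1 + 27 + 5 + (-17) + 14 = 28.
Row 4: 15 + (-7) + 21 + 9 + (-13) = 25.
Row 5: -19 + 19 + (-3) + 25 + 3 = 25.
Column 1: 7 + 23 + (-1) + 15 + (-19) = 25.
Column 2: -15 + 1 + 27 + (-7) + 19 = 25.
Column 3: 13 + (-11) + 5 + 21 + (-3) = 25.
Column 4: -9 + 17 + (-17) + 9 + 25 = 25.
Column 5: 29 + (-5) + 14 + (-13) + 3 = 28.
Main diagonal: 7 + 1 + 5 + 9 + 3 = 25.
Anti-diagonal: 29 + 17 + 5 + (-7) + (-19) = 25.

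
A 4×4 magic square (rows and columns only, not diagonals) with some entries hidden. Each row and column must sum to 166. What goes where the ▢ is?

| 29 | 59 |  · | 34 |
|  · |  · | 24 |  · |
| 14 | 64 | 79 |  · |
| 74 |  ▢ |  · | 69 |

Row 1 must total 166; the given cells sum to 122, so (1,3) = 44.
Row 3 must total 166; the given cells sum to 157, so (3,4) = 9.
Using column 1: 29 + 14 + 74 + ? → (2,1) = 166 − 117 = 49.
Using column 3: 44 + 24 + 79 + ? → (4,3) = 166 − 147 = 19.
Using column 4: 34 + 9 + 69 + ? → (2,4) = 166 − 112 = 54.
Row 2 must total 166; the given cells sum to 127, so (2,2) = 39.
From row 4, 166 − (74 + 19 + 69) gives (4,2) = 4.

4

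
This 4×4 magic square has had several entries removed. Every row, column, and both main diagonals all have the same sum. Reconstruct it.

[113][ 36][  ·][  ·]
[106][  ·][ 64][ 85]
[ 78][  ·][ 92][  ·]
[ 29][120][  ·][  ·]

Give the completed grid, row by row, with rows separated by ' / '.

113 36 43 134 / 106 71 64 85 / 78 99 92 57 / 29 120 127 50

Column 1 is already complete: 113 + 106 + 78 + 29 = 326, so that is the magic constant.
Row 2 must total 326; the given cells sum to 255, so (2,2) = 71.
Using column 2: 36 + 71 + 120 + ? → (3,2) = 326 − 227 = 99.
Using main diagonal: 113 + 71 + 92 + ? → (4,4) = 326 − 276 = 50.
The remaining cell in anti-diagonal is (1,4) = 326 − 192 = 134.
The remaining cell in row 1 is (1,3) = 326 − 283 = 43.
The remaining cell in row 3 is (3,4) = 326 − 269 = 57.
Using row 4: 29 + 120 + 50 + ? → (4,3) = 326 − 199 = 127.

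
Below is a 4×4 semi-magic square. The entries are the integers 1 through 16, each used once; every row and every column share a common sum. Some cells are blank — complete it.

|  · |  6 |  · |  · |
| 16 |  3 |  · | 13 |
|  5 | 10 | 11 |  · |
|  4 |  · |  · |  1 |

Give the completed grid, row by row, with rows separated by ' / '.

9 6 7 12 / 16 3 2 13 / 5 10 11 8 / 4 15 14 1

The entries are 1 through 16, which sum to 136, so each line sums to 136/4 = 34.
The remaining cell in row 2 is (2,3) = 34 − 32 = 2.
Row 3 must total 34; the given cells sum to 26, so (3,4) = 8.
Using column 1: 16 + 5 + 4 + ? → (1,1) = 34 − 25 = 9.
From column 2, 34 − (6 + 3 + 10) gives (4,2) = 15.
Using column 4: 13 + 8 + 1 + ? → (1,4) = 34 − 22 = 12.
Row 1: 9 + 6 + 12 + ? = 34, so (1,3) = 7.
Row 4 must total 34; the given cells sum to 20, so (4,3) = 14.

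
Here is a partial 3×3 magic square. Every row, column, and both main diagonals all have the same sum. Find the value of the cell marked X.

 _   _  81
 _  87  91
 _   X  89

79

Column 3 is complete and sums to 261; that is the magic constant.
Row 2: 87 + 91 + ? = 261, so (2,1) = 83.
Using main diagonal: 87 + 89 + ? → (1,1) = 261 − 176 = 85.
From anti-diagonal, 261 − (81 + 87) gives (3,1) = 93.
From row 1, 261 − (85 + 81) gives (1,2) = 95.
Row 3 needs 261; the known cells sum to 182, so (3,2) = 79.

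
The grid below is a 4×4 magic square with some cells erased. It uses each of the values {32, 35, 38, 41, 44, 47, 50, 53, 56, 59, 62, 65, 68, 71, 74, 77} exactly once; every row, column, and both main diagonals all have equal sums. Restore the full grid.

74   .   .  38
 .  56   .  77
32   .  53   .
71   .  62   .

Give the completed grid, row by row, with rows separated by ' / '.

The 16 entries sum to 872, so each line sums to 872/4 = 218.
Column 1 must total 218; the given cells sum to 177, so (2,1) = 41.
The remaining cell in main diagonal is (4,4) = 218 − 183 = 35.
Row 2: 41 + 56 + 77 + ? = 218, so (2,3) = 44.
Row 4 needs 218; the known cells sum to 168, so (4,2) = 50.
Column 3: 44 + 53 + 62 + ? = 218, so (1,3) = 59.
Column 4: 38 + 77 + 35 + ? = 218, so (3,4) = 68.
Anti-diagonal must total 218; the given cells sum to 153, so (3,2) = 65.
From row 1, 218 − (74 + 59 + 38) gives (1,2) = 47.

74 47 59 38 / 41 56 44 77 / 32 65 53 68 / 71 50 62 35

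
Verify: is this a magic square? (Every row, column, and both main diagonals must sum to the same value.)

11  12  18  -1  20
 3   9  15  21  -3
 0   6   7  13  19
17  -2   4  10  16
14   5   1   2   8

No — anti-diagonal sums to 60 but row 5 sums to 30.

Row 1: 11 + 12 + 18 + (-1) + 20 = 60.
Row 2: 3 + 9 + 15 + 21 + (-3) = 45.
Row 3: 0 + 6 + 7 + 13 + 19 = 45.
Row 4: 17 + (-2) + 4 + 10 + 16 = 45.
Row 5: 14 + 5 + 1 + 2 + 8 = 30.
Column 1: 11 + 3 + 0 + 17 + 14 = 45.
Column 2: 12 + 9 + 6 + (-2) + 5 = 30.
Column 3: 18 + 15 + 7 + 4 + 1 = 45.
Column 4: -1 + 21 + 13 + 10 + 2 = 45.
Column 5: 20 + (-3) + 19 + 16 + 8 = 60.
Main diagonal: 11 + 9 + 7 + 10 + 8 = 45.
Anti-diagonal: 20 + 21 + 7 + (-2) + 14 = 60.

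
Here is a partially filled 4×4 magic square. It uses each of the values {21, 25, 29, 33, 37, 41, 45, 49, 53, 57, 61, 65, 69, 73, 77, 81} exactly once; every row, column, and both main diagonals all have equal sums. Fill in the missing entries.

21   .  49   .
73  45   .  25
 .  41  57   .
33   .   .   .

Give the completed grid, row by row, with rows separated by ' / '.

21 65 49 69 / 73 45 61 25 / 77 41 57 29 / 33 53 37 81

The 16 entries sum to 816, so each line sums to 816/4 = 204.
The remaining cell in row 2 is (2,3) = 204 − 143 = 61.
Column 1 needs 204; the known cells sum to 127, so (3,1) = 77.
Using column 3: 49 + 61 + 57 + ? → (4,3) = 204 − 167 = 37.
Using main diagonal: 21 + 45 + 57 + ? → (4,4) = 204 − 123 = 81.
Anti-diagonal must total 204; the given cells sum to 135, so (1,4) = 69.
Row 1 must total 204; the given cells sum to 139, so (1,2) = 65.
Row 3: 77 + 41 + 57 + ? = 204, so (3,4) = 29.
Row 4 needs 204; the known cells sum to 151, so (4,2) = 53.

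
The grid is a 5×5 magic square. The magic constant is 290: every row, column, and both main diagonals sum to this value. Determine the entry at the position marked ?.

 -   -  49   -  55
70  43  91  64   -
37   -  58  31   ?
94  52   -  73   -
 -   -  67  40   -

Row 2 must total 290; the given cells sum to 268, so (2,5) = 22.
Using column 3: 49 + 91 + 58 + 67 + ? → (4,3) = 290 − 265 = 25.
Using column 4: 64 + 31 + 73 + 40 + ? → (1,4) = 290 − 208 = 82.
Anti-diagonal: 55 + 64 + 58 + 52 + ? = 290, so (5,1) = 61.
Row 4 needs 290; the known cells sum to 244, so (4,5) = 46.
Column 1 must total 290; the given cells sum to 262, so (1,1) = 28.
Main diagonal needs 290; the known cells sum to 202, so (5,5) = 88.
From row 1, 290 − (28 + 49 + 82 + 55) gives (1,2) = 76.
Row 5: 61 + 67 + 40 + 88 + ? = 290, so (5,2) = 34.
Using column 2: 76 + 43 + 52 + 34 + ? → (3,2) = 290 − 205 = 85.
Column 5 must total 290; the given cells sum to 211, so (3,5) = 79.

79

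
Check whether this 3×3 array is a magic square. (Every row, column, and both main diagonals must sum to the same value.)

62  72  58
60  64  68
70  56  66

Yes

Row 1: 62 + 72 + 58 = 192.
Row 2: 60 + 64 + 68 = 192.
Row 3: 70 + 56 + 66 = 192.
Column 1: 62 + 60 + 70 = 192.
Column 2: 72 + 64 + 56 = 192.
Column 3: 58 + 68 + 66 = 192.
Main diagonal: 62 + 64 + 66 = 192.
Anti-diagonal: 58 + 64 + 70 = 192.
All lines sum to 192.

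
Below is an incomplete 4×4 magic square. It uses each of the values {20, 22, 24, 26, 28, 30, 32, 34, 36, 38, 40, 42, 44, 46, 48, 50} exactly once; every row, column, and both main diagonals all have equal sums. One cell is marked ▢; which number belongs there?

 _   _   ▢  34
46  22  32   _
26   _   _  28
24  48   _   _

The 16 entries sum to 560, so each line sums to 560/4 = 140.
Row 2 must total 140; the given cells sum to 100, so (2,4) = 40.
The remaining cell in column 1 is (1,1) = 140 − 96 = 44.
Column 4 must total 140; the given cells sum to 102, so (4,4) = 38.
Main diagonal: 44 + 22 + 38 + ? = 140, so (3,3) = 36.
The remaining cell in anti-diagonal is (3,2) = 140 − 90 = 50.
Using row 4: 24 + 48 + 38 + ? → (4,3) = 140 − 110 = 30.
Column 2: 22 + 50 + 48 + ? = 140, so (1,2) = 20.
From column 3, 140 − (32 + 36 + 30) gives (1,3) = 42.

42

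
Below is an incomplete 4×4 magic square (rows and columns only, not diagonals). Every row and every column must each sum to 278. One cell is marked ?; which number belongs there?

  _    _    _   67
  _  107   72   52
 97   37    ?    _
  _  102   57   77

Row 2 needs 278; the known cells sum to 231, so (2,1) = 47.
The remaining cell in row 4 is (4,1) = 278 − 236 = 42.
The remaining cell in column 1 is (1,1) = 278 − 186 = 92.
The remaining cell in column 2 is (1,2) = 278 − 246 = 32.
Column 4 must total 278; the given cells sum to 196, so (3,4) = 82.
Row 1 needs 278; the known cells sum to 191, so (1,3) = 87.
Using row 3: 97 + 37 + 82 + ? → (3,3) = 278 − 216 = 62.

62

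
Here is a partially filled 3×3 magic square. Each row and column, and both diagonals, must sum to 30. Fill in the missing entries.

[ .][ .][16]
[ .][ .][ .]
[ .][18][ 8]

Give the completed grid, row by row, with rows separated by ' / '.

12 2 16 / 14 10 6 / 4 18 8

Row 3 must total 30; the given cells sum to 26, so (3,1) = 4.
Column 3 needs 30; the known cells sum to 24, so (2,3) = 6.
Anti-diagonal must total 30; the given cells sum to 20, so (2,2) = 10.
Row 2 must total 30; the given cells sum to 16, so (2,1) = 14.
From column 1, 30 − (14 + 4) gives (1,1) = 12.
From column 2, 30 − (10 + 18) gives (1,2) = 2.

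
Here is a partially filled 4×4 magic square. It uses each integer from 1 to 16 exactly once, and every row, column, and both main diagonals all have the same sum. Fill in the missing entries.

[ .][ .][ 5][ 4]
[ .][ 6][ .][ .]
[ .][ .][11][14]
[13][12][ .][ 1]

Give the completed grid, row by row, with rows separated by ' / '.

The entries are 1 through 16, which sum to 136, so each line sums to 136/4 = 34.
From row 4, 34 − (13 + 12 + 1) gives (4,3) = 8.
Column 3: 5 + 11 + 8 + ? = 34, so (2,3) = 10.
Column 4 must total 34; the given cells sum to 19, so (2,4) = 15.
Main diagonal needs 34; the known cells sum to 18, so (1,1) = 16.
Using anti-diagonal: 4 + 10 + 13 + ? → (3,2) = 34 − 27 = 7.
Row 1: 16 + 5 + 4 + ? = 34, so (1,2) = 9.
Row 2: 6 + 10 + 15 + ? = 34, so (2,1) = 3.
Using row 3: 7 + 11 + 14 + ? → (3,1) = 34 − 32 = 2.

16 9 5 4 / 3 6 10 15 / 2 7 11 14 / 13 12 8 1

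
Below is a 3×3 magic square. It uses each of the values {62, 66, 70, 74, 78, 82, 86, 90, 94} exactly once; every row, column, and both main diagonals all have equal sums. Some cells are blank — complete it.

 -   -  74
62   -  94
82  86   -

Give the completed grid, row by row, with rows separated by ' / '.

90 70 74 / 62 78 94 / 82 86 66

The 9 entries sum to 702, so each line sums to 702/3 = 234.
The remaining cell in row 2 is (2,2) = 234 − 156 = 78.
The remaining cell in row 3 is (3,3) = 234 − 168 = 66.
The remaining cell in column 1 is (1,1) = 234 − 144 = 90.
The remaining cell in column 2 is (1,2) = 234 − 164 = 70.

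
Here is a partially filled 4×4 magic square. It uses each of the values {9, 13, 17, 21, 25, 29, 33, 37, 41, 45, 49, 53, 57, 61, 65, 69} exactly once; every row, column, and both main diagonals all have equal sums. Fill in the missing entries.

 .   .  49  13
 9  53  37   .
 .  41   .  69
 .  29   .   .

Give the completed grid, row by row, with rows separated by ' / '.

61 33 49 13 / 9 53 37 57 / 21 41 25 69 / 65 29 45 17

The 16 entries sum to 624, so each line sums to 624/4 = 156.
From row 2, 156 − (9 + 53 + 37) gives (2,4) = 57.
Column 2 must total 156; the given cells sum to 123, so (1,2) = 33.
Using column 4: 13 + 57 + 69 + ? → (4,4) = 156 − 139 = 17.
Anti-diagonal needs 156; the known cells sum to 91, so (4,1) = 65.
From row 1, 156 − (33 + 49 + 13) gives (1,1) = 61.
The remaining cell in row 4 is (4,3) = 156 − 111 = 45.
Using column 1: 61 + 9 + 65 + ? → (3,1) = 156 − 135 = 21.
Column 3 must total 156; the given cells sum to 131, so (3,3) = 25.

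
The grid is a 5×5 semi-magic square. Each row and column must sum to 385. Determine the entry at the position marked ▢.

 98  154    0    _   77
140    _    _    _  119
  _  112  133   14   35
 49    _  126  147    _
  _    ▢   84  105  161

Using row 1: 98 + 154 + 0 + 77 + ? → (1,4) = 385 − 329 = 56.
The remaining cell in row 3 is (3,1) = 385 − 294 = 91.
Column 1 needs 385; the known cells sum to 378, so (5,1) = 7.
Column 3 needs 385; the known cells sum to 343, so (2,3) = 42.
From column 4, 385 − (56 + 14 + 147 + 105) gives (2,4) = 63.
Column 5 needs 385; the known cells sum to 392, so (4,5) = -7.
The remaining cell in row 2 is (2,2) = 385 − 364 = 21.
Row 4 must total 385; the given cells sum to 315, so (4,2) = 70.
Row 5 needs 385; the known cells sum to 357, so (5,2) = 28.

28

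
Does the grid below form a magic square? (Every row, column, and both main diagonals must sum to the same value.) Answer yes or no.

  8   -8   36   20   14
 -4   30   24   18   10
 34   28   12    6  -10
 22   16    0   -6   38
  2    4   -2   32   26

No — column 3 sums to 70 but row 2 sums to 78.

Row 1: 8 + (-8) + 36 + 20 + 14 = 70.
Row 2: -4 + 30 + 24 + 18 + 10 = 78.
Row 3: 34 + 28 + 12 + 6 + (-10) = 70.
Row 4: 22 + 16 + 0 + (-6) + 38 = 70.
Row 5: 2 + 4 + (-2) + 32 + 26 = 62.
Column 1: 8 + (-4) + 34 + 22 + 2 = 62.
Column 2: -8 + 30 + 28 + 16 + 4 = 70.
Column 3: 36 + 24 + 12 + 0 + (-2) = 70.
Column 4: 20 + 18 + 6 + (-6) + 32 = 70.
Column 5: 14 + 10 + (-10) + 38 + 26 = 78.
Main diagonal: 8 + 30 + 12 + (-6) + 26 = 70.
Anti-diagonal: 14 + 18 + 12 + 16 + 2 = 62.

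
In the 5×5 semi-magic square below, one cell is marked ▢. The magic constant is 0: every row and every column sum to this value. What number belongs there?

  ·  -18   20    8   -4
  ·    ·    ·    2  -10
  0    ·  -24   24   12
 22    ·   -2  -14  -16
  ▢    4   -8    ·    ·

6

From row 1, 0 − (-18 + 20 + 8 + (-4)) gives (1,1) = -6.
From row 3, 0 − (0 + (-24) + 24 + 12) gives (3,2) = -12.
Row 4: 22 + (-2) + (-14) + (-16) + ? = 0, so (4,2) = 10.
From column 2, 0 − (-18 + (-12) + 10 + 4) gives (2,2) = 16.
Column 3 needs 0; the known cells sum to -14, so (2,3) = 14.
Column 4 needs 0; the known cells sum to 20, so (5,4) = -20.
Column 5 must total 0; the given cells sum to -18, so (5,5) = 18.
From row 2, 0 − (16 + 14 + 2 + (-10)) gives (2,1) = -22.
From row 5, 0 − (4 + (-8) + (-20) + 18) gives (5,1) = 6.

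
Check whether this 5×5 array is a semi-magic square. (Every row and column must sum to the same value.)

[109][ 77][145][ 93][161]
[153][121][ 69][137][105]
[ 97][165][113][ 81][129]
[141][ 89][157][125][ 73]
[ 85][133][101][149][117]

Row 1: 109 + 77 + 145 + 93 + 161 = 585.
Row 2: 153 + 121 + 69 + 137 + 105 = 585.
Row 3: 97 + 165 + 113 + 81 + 129 = 585.
Row 4: 141 + 89 + 157 + 125 + 73 = 585.
Row 5: 85 + 133 + 101 + 149 + 117 = 585.
Column 1: 109 + 153 + 97 + 141 + 85 = 585.
Column 2: 77 + 121 + 165 + 89 + 133 = 585.
Column 3: 145 + 69 + 113 + 157 + 101 = 585.
Column 4: 93 + 137 + 81 + 125 + 149 = 585.
Column 5: 161 + 105 + 129 + 73 + 117 = 585.
All lines sum to 585.

Yes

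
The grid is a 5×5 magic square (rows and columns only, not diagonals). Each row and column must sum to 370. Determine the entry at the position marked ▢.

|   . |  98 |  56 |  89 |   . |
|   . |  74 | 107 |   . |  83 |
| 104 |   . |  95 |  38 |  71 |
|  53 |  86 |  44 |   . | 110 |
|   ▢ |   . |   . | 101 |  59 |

Row 3 must total 370; the given cells sum to 308, so (3,2) = 62.
The remaining cell in row 4 is (4,4) = 370 − 293 = 77.
The remaining cell in column 2 is (5,2) = 370 − 320 = 50.
From column 3, 370 − (56 + 107 + 95 + 44) gives (5,3) = 68.
The remaining cell in column 4 is (2,4) = 370 − 305 = 65.
Using column 5: 83 + 71 + 110 + 59 + ? → (1,5) = 370 − 323 = 47.
Using row 1: 98 + 56 + 89 + 47 + ? → (1,1) = 370 − 290 = 80.
Row 2: 74 + 107 + 65 + 83 + ? = 370, so (2,1) = 41.
Row 5 must total 370; the given cells sum to 278, so (5,1) = 92.

92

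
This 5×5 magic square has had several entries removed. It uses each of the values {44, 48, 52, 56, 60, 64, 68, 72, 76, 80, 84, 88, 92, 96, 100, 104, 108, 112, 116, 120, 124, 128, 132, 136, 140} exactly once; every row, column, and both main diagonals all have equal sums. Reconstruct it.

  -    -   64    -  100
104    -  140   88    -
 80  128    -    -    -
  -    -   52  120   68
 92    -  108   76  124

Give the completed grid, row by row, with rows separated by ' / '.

The 25 entries sum to 2300, so each line sums to 2300/5 = 460.
The remaining cell in row 5 is (5,2) = 460 − 400 = 60.
Column 3 must total 460; the given cells sum to 364, so (3,3) = 96.
Anti-diagonal needs 460; the known cells sum to 376, so (4,2) = 84.
Row 4: 84 + 52 + 120 + 68 + ? = 460, so (4,1) = 136.
From column 1, 460 − (104 + 80 + 136 + 92) gives (1,1) = 48.
Main diagonal: 48 + 96 + 120 + 124 + ? = 460, so (2,2) = 72.
Using row 2: 104 + 72 + 140 + 88 + ? → (2,5) = 460 − 404 = 56.
Column 2: 72 + 128 + 84 + 60 + ? = 460, so (1,2) = 116.
The remaining cell in column 5 is (3,5) = 460 − 348 = 112.
Row 1 must total 460; the given cells sum to 328, so (1,4) = 132.
From row 3, 460 − (80 + 128 + 96 + 112) gives (3,4) = 44.

48 116 64 132 100 / 104 72 140 88 56 / 80 128 96 44 112 / 136 84 52 120 68 / 92 60 108 76 124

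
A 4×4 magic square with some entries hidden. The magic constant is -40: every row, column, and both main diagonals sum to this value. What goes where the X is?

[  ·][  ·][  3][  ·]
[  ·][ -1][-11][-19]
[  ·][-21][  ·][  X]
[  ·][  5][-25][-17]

From row 2, -40 − (-1 + (-11) + (-19)) gives (2,1) = -9.
Row 4 must total -40; the given cells sum to -37, so (4,1) = -3.
Column 2 must total -40; the given cells sum to -17, so (1,2) = -23.
Column 3: 3 + (-11) + (-25) + ? = -40, so (3,3) = -7.
From main diagonal, -40 − (-1 + (-7) + (-17)) gives (1,1) = -15.
Using anti-diagonal: -11 + (-21) + (-3) + ? → (1,4) = -40 − (-35) = -5.
Column 1 must total -40; the given cells sum to -27, so (3,1) = -13.
From column 4, -40 − (-5 + (-19) + (-17)) gives (3,4) = 1.

1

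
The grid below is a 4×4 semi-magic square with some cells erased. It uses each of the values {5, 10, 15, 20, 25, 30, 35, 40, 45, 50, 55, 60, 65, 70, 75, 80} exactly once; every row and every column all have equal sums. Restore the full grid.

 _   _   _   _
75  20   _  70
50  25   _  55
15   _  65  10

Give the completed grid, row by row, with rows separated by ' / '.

The 16 entries sum to 680, so each line sums to 680/4 = 170.
Row 2 must total 170; the given cells sum to 165, so (2,3) = 5.
The remaining cell in row 3 is (3,3) = 170 − 130 = 40.
Row 4 needs 170; the known cells sum to 90, so (4,2) = 80.
Column 1: 75 + 50 + 15 + ? = 170, so (1,1) = 30.
Column 2 needs 170; the known cells sum to 125, so (1,2) = 45.
Column 3 must total 170; the given cells sum to 110, so (1,3) = 60.
Using column 4: 70 + 55 + 10 + ? → (1,4) = 170 − 135 = 35.

30 45 60 35 / 75 20 5 70 / 50 25 40 55 / 15 80 65 10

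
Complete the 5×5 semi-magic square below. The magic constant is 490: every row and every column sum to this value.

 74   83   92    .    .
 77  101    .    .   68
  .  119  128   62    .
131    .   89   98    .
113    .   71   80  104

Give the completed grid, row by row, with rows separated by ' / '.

74 83 92 116 125 / 77 101 110 134 68 / 95 119 128 62 86 / 131 65 89 98 107 / 113 122 71 80 104

The remaining cell in row 5 is (5,2) = 490 − 368 = 122.
Using column 1: 74 + 77 + 131 + 113 + ? → (3,1) = 490 − 395 = 95.
Using column 2: 83 + 101 + 119 + 122 + ? → (4,2) = 490 − 425 = 65.
The remaining cell in column 3 is (2,3) = 490 − 380 = 110.
Row 2 must total 490; the given cells sum to 356, so (2,4) = 134.
Row 3: 95 + 119 + 128 + 62 + ? = 490, so (3,5) = 86.
Using row 4: 131 + 65 + 89 + 98 + ? → (4,5) = 490 − 383 = 107.
The remaining cell in column 4 is (1,4) = 490 − 374 = 116.
The remaining cell in column 5 is (1,5) = 490 − 365 = 125.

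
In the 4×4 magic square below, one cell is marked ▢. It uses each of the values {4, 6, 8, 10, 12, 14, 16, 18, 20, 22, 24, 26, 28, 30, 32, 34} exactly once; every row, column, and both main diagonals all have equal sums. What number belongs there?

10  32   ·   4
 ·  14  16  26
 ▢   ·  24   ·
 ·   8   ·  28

The 16 entries sum to 304, so each line sums to 304/4 = 76.
Row 1 needs 76; the known cells sum to 46, so (1,3) = 30.
The remaining cell in row 2 is (2,1) = 76 − 56 = 20.
Column 2 must total 76; the given cells sum to 54, so (3,2) = 22.
Using column 3: 30 + 16 + 24 + ? → (4,3) = 76 − 70 = 6.
Column 4: 4 + 26 + 28 + ? = 76, so (3,4) = 18.
Anti-diagonal needs 76; the known cells sum to 42, so (4,1) = 34.
Using row 3: 22 + 24 + 18 + ? → (3,1) = 76 − 64 = 12.

12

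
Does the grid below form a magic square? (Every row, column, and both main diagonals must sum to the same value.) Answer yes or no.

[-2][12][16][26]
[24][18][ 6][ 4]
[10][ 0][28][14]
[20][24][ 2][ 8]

Row 1: -2 + 12 + 16 + 26 = 52.
Row 2: 24 + 18 + 6 + 4 = 52.
Row 3: 10 + 0 + 28 + 14 = 52.
Row 4: 20 + 24 + 2 + 8 = 54.
Column 1: -2 + 24 + 10 + 20 = 52.
Column 2: 12 + 18 + 0 + 24 = 54.
Column 3: 16 + 6 + 28 + 2 = 52.
Column 4: 26 + 4 + 14 + 8 = 52.
Main diagonal: -2 + 18 + 28 + 8 = 52.
Anti-diagonal: 26 + 6 + 0 + 20 = 52.

No — column 4 sums to 52 but row 4 sums to 54.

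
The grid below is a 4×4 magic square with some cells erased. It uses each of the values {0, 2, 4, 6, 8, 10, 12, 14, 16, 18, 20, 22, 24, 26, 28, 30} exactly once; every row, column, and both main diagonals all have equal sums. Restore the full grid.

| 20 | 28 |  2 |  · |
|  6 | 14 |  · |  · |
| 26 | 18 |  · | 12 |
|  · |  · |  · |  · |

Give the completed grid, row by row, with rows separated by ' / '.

20 28 2 10 / 6 14 24 16 / 26 18 4 12 / 8 0 30 22

The 16 entries sum to 240, so each line sums to 240/4 = 60.
Row 1: 20 + 28 + 2 + ? = 60, so (1,4) = 10.
The remaining cell in row 3 is (3,3) = 60 − 56 = 4.
From column 1, 60 − (20 + 6 + 26) gives (4,1) = 8.
Using column 2: 28 + 14 + 18 + ? → (4,2) = 60 − 60 = 0.
Main diagonal needs 60; the known cells sum to 38, so (4,4) = 22.
The remaining cell in anti-diagonal is (2,3) = 60 − 36 = 24.
From row 2, 60 − (6 + 14 + 24) gives (2,4) = 16.
Row 4 must total 60; the given cells sum to 30, so (4,3) = 30.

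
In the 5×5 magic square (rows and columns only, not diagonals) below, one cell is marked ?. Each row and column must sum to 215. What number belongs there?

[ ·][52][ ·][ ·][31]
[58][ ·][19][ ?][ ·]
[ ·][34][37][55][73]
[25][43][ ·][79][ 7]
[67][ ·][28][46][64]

Using row 3: 34 + 37 + 55 + 73 + ? → (3,1) = 215 − 199 = 16.
Row 4 needs 215; the known cells sum to 154, so (4,3) = 61.
Using row 5: 67 + 28 + 46 + 64 + ? → (5,2) = 215 − 205 = 10.
Column 1: 58 + 16 + 25 + 67 + ? = 215, so (1,1) = 49.
The remaining cell in column 2 is (2,2) = 215 − 139 = 76.
Column 3 needs 215; the known cells sum to 145, so (1,3) = 70.
Column 5: 31 + 73 + 7 + 64 + ? = 215, so (2,5) = 40.
Row 1 needs 215; the known cells sum to 202, so (1,4) = 13.
Row 2 must total 215; the given cells sum to 193, so (2,4) = 22.

22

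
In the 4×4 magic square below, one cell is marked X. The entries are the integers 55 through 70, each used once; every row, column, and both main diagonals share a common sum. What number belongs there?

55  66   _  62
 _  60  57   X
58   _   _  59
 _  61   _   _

64

The entries are 55 through 70, which sum to 1000, so each line sums to 1000/4 = 250.
Row 1 must total 250; the given cells sum to 183, so (1,3) = 67.
Using column 2: 66 + 60 + 61 + ? → (3,2) = 250 − 187 = 63.
From anti-diagonal, 250 − (62 + 57 + 63) gives (4,1) = 68.
The remaining cell in row 3 is (3,3) = 250 − 180 = 70.
From column 1, 250 − (55 + 58 + 68) gives (2,1) = 69.
Column 3 needs 250; the known cells sum to 194, so (4,3) = 56.
Main diagonal must total 250; the given cells sum to 185, so (4,4) = 65.
Row 2 must total 250; the given cells sum to 186, so (2,4) = 64.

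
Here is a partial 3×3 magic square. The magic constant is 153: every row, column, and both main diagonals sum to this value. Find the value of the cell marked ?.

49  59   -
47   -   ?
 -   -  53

From row 1, 153 − (49 + 59) gives (1,3) = 45.
The remaining cell in column 1 is (3,1) = 153 − 96 = 57.
Column 3 must total 153; the given cells sum to 98, so (2,3) = 55.

55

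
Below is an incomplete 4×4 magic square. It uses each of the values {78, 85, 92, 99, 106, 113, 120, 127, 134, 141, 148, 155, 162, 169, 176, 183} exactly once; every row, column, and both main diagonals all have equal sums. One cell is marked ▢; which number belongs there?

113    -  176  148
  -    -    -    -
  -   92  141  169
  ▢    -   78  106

The 16 entries sum to 2088, so each line sums to 2088/4 = 522.
From row 1, 522 − (113 + 176 + 148) gives (1,2) = 85.
The remaining cell in row 3 is (3,1) = 522 − 402 = 120.
From column 3, 522 − (176 + 141 + 78) gives (2,3) = 127.
From column 4, 522 − (148 + 169 + 106) gives (2,4) = 99.
From main diagonal, 522 − (113 + 141 + 106) gives (2,2) = 162.
From anti-diagonal, 522 − (148 + 127 + 92) gives (4,1) = 155.

155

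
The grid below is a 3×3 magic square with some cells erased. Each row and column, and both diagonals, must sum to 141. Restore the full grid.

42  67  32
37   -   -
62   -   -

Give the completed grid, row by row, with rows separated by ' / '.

Anti-diagonal needs 141; the known cells sum to 94, so (2,2) = 47.
Using row 2: 37 + 47 + ? → (2,3) = 141 − 84 = 57.
Column 2: 67 + 47 + ? = 141, so (3,2) = 27.
Using column 3: 32 + 57 + ? → (3,3) = 141 − 89 = 52.

42 67 32 / 37 47 57 / 62 27 52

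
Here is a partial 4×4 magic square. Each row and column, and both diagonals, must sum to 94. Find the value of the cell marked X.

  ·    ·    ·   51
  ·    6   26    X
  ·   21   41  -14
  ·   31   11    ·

1

From row 3, 94 − (21 + 41 + (-14)) gives (3,1) = 46.
Column 2 must total 94; the given cells sum to 58, so (1,2) = 36.
Column 3: 26 + 41 + 11 + ? = 94, so (1,3) = 16.
Using anti-diagonal: 51 + 26 + 21 + ? → (4,1) = 94 − 98 = -4.
Row 1 must total 94; the given cells sum to 103, so (1,1) = -9.
Row 4: -4 + 31 + 11 + ? = 94, so (4,4) = 56.
Column 1 must total 94; the given cells sum to 33, so (2,1) = 61.
Column 4 must total 94; the given cells sum to 93, so (2,4) = 1.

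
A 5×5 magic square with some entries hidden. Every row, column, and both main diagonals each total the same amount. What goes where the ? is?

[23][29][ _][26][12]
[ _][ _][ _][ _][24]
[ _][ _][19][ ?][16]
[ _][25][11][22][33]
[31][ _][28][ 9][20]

Column 5 is complete and sums to 105; that is the magic constant.
The remaining cell in row 1 is (1,3) = 105 − 90 = 15.
The remaining cell in row 4 is (4,1) = 105 − 91 = 14.
Row 5 must total 105; the given cells sum to 88, so (5,2) = 17.
Using column 3: 15 + 19 + 11 + 28 + ? → (2,3) = 105 − 73 = 32.
Main diagonal: 23 + 19 + 22 + 20 + ? = 105, so (2,2) = 21.
Anti-diagonal: 12 + 19 + 25 + 31 + ? = 105, so (2,4) = 18.
Row 2 needs 105; the known cells sum to 95, so (2,1) = 10.
The remaining cell in column 1 is (3,1) = 105 − 78 = 27.
Column 2 needs 105; the known cells sum to 92, so (3,2) = 13.
Using column 4: 26 + 18 + 22 + 9 + ? → (3,4) = 105 − 75 = 30.

30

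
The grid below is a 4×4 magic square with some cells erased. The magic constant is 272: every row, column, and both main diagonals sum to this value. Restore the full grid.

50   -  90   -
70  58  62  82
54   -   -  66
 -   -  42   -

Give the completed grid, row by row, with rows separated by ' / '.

50 94 90 38 / 70 58 62 82 / 54 74 78 66 / 98 46 42 86

The remaining cell in column 1 is (4,1) = 272 − 174 = 98.
Using column 3: 90 + 62 + 42 + ? → (3,3) = 272 − 194 = 78.
Main diagonal needs 272; the known cells sum to 186, so (4,4) = 86.
Row 3 needs 272; the known cells sum to 198, so (3,2) = 74.
Using row 4: 98 + 42 + 86 + ? → (4,2) = 272 − 226 = 46.
The remaining cell in column 2 is (1,2) = 272 − 178 = 94.
Column 4: 82 + 66 + 86 + ? = 272, so (1,4) = 38.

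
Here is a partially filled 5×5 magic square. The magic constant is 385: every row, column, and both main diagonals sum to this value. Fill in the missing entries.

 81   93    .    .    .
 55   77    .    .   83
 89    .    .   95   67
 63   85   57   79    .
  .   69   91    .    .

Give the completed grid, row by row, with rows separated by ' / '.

81 93 65 87 59 / 55 77 99 71 83 / 89 61 73 95 67 / 63 85 57 79 101 / 97 69 91 53 75

From row 4, 385 − (63 + 85 + 57 + 79) gives (4,5) = 101.
Using column 1: 81 + 55 + 89 + 63 + ? → (5,1) = 385 − 288 = 97.
Column 2 must total 385; the given cells sum to 324, so (3,2) = 61.
From row 3, 385 − (89 + 61 + 95 + 67) gives (3,3) = 73.
Using main diagonal: 81 + 77 + 73 + 79 + ? → (5,5) = 385 − 310 = 75.
Row 5: 97 + 69 + 91 + 75 + ? = 385, so (5,4) = 53.
Column 5 must total 385; the given cells sum to 326, so (1,5) = 59.
Anti-diagonal needs 385; the known cells sum to 314, so (2,4) = 71.
Row 2 needs 385; the known cells sum to 286, so (2,3) = 99.
Column 3 must total 385; the given cells sum to 320, so (1,3) = 65.
Column 4 must total 385; the given cells sum to 298, so (1,4) = 87.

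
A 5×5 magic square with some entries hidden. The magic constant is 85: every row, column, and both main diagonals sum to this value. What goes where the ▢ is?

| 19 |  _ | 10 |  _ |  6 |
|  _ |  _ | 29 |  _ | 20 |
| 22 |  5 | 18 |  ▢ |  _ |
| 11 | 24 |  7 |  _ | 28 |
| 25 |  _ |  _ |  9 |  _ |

26

From row 4, 85 − (11 + 24 + 7 + 28) gives (4,4) = 15.
Column 1: 19 + 22 + 11 + 25 + ? = 85, so (2,1) = 8.
Column 3 must total 85; the given cells sum to 64, so (5,3) = 21.
Anti-diagonal must total 85; the given cells sum to 73, so (2,4) = 12.
From row 2, 85 − (8 + 29 + 12 + 20) gives (2,2) = 16.
Using main diagonal: 19 + 16 + 18 + 15 + ? → (5,5) = 85 − 68 = 17.
Row 5 must total 85; the given cells sum to 72, so (5,2) = 13.
Column 2: 16 + 5 + 24 + 13 + ? = 85, so (1,2) = 27.
The remaining cell in column 5 is (3,5) = 85 − 71 = 14.
Row 1 needs 85; the known cells sum to 62, so (1,4) = 23.
From row 3, 85 − (22 + 5 + 18 + 14) gives (3,4) = 26.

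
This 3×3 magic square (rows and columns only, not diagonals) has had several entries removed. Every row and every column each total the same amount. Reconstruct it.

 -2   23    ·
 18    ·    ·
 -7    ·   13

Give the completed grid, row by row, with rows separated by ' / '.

-2 23 -12 / 18 -17 8 / -7 3 13

Column 1 is already complete: -2 + 18 + -7 = 9, so that is the magic constant.
Row 1 must total 9; the given cells sum to 21, so (1,3) = -12.
From row 3, 9 − (-7 + 13) gives (3,2) = 3.
Column 2 must total 9; the given cells sum to 26, so (2,2) = -17.
Column 3 must total 9; the given cells sum to 1, so (2,3) = 8.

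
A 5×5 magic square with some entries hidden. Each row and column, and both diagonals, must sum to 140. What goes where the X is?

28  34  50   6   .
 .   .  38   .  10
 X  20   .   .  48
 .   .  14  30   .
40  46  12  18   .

The remaining cell in row 1 is (1,5) = 140 − 118 = 22.
Using row 5: 40 + 46 + 12 + 18 + ? → (5,5) = 140 − 116 = 24.
Column 3 must total 140; the given cells sum to 114, so (3,3) = 26.
The remaining cell in column 5 is (4,5) = 140 − 104 = 36.
Main diagonal: 28 + 26 + 30 + 24 + ? = 140, so (2,2) = 32.
The remaining cell in column 2 is (4,2) = 140 − 132 = 8.
From anti-diagonal, 140 − (22 + 26 + 8 + 40) gives (2,4) = 44.
The remaining cell in row 2 is (2,1) = 140 − 124 = 16.
Row 4 needs 140; the known cells sum to 88, so (4,1) = 52.
Column 1 needs 140; the known cells sum to 136, so (3,1) = 4.

4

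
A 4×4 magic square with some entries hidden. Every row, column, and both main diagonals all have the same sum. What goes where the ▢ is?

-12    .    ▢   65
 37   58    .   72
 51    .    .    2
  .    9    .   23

30

Column 4 is complete and sums to 162; that is the magic constant.
Row 2 must total 162; the given cells sum to 167, so (2,3) = -5.
From column 1, 162 − (-12 + 37 + 51) gives (4,1) = 86.
The remaining cell in main diagonal is (3,3) = 162 − 69 = 93.
Using anti-diagonal: 65 + (-5) + 86 + ? → (3,2) = 162 − 146 = 16.
From row 4, 162 − (86 + 9 + 23) gives (4,3) = 44.
Column 2: 58 + 16 + 9 + ? = 162, so (1,2) = 79.
Using column 3: -5 + 93 + 44 + ? → (1,3) = 162 − 132 = 30.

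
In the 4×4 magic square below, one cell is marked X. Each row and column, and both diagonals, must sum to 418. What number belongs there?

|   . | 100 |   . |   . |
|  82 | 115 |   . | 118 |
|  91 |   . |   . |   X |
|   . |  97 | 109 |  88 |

The remaining cell in row 2 is (2,3) = 418 − 315 = 103.
The remaining cell in row 4 is (4,1) = 418 − 294 = 124.
Column 1 needs 418; the known cells sum to 297, so (1,1) = 121.
Column 2 must total 418; the given cells sum to 312, so (3,2) = 106.
Main diagonal must total 418; the given cells sum to 324, so (3,3) = 94.
Anti-diagonal: 103 + 106 + 124 + ? = 418, so (1,4) = 85.
From row 1, 418 − (121 + 100 + 85) gives (1,3) = 112.
Row 3 needs 418; the known cells sum to 291, so (3,4) = 127.

127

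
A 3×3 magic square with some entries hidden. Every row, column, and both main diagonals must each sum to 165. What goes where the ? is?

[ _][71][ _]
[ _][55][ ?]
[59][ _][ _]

47

Column 2: 71 + 55 + ? = 165, so (3,2) = 39.
Anti-diagonal: 55 + 59 + ? = 165, so (1,3) = 51.
The remaining cell in row 1 is (1,1) = 165 − 122 = 43.
Row 3: 59 + 39 + ? = 165, so (3,3) = 67.
Column 1: 43 + 59 + ? = 165, so (2,1) = 63.
From column 3, 165 − (51 + 67) gives (2,3) = 47.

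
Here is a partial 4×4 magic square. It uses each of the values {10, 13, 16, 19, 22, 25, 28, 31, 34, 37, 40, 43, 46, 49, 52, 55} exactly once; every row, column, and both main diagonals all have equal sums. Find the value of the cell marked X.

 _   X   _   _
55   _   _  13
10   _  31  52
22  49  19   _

The 16 entries sum to 520, so each line sums to 520/4 = 130.
The remaining cell in row 3 is (3,2) = 130 − 93 = 37.
The remaining cell in row 4 is (4,4) = 130 − 90 = 40.
Column 1: 55 + 10 + 22 + ? = 130, so (1,1) = 43.
Column 4 needs 130; the known cells sum to 105, so (1,4) = 25.
From main diagonal, 130 − (43 + 31 + 40) gives (2,2) = 16.
Anti-diagonal needs 130; the known cells sum to 84, so (2,3) = 46.
Using column 2: 16 + 37 + 49 + ? → (1,2) = 130 − 102 = 28.

28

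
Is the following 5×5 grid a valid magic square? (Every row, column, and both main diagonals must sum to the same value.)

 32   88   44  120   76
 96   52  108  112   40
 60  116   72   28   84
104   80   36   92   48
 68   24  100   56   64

No — anti-diagonal sums to 408 but column 3 sums to 360.

Row 1: 32 + 88 + 44 + 120 + 76 = 360.
Row 2: 96 + 52 + 108 + 112 + 40 = 408.
Row 3: 60 + 116 + 72 + 28 + 84 = 360.
Row 4: 104 + 80 + 36 + 92 + 48 = 360.
Row 5: 68 + 24 + 100 + 56 + 64 = 312.
Column 1: 32 + 96 + 60 + 104 + 68 = 360.
Column 2: 88 + 52 + 116 + 80 + 24 = 360.
Column 3: 44 + 108 + 72 + 36 + 100 = 360.
Column 4: 120 + 112 + 28 + 92 + 56 = 408.
Column 5: 76 + 40 + 84 + 48 + 64 = 312.
Main diagonal: 32 + 52 + 72 + 92 + 64 = 312.
Anti-diagonal: 76 + 112 + 72 + 80 + 68 = 408.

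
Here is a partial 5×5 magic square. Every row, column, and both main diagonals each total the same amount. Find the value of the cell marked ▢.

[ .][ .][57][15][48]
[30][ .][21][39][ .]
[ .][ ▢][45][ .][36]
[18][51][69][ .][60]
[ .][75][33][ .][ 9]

12

Column 3 is complete and sums to 225; that is the magic constant.
Row 4 must total 225; the given cells sum to 198, so (4,4) = 27.
From column 5, 225 − (48 + 36 + 60 + 9) gives (2,5) = 72.
Using anti-diagonal: 48 + 39 + 45 + 51 + ? → (5,1) = 225 − 183 = 42.
Row 2 needs 225; the known cells sum to 162, so (2,2) = 63.
From row 5, 225 − (42 + 75 + 33 + 9) gives (5,4) = 66.
From column 4, 225 − (15 + 39 + 27 + 66) gives (3,4) = 78.
The remaining cell in main diagonal is (1,1) = 225 − 144 = 81.
Row 1 needs 225; the known cells sum to 201, so (1,2) = 24.
Column 1 must total 225; the given cells sum to 171, so (3,1) = 54.
Column 2 needs 225; the known cells sum to 213, so (3,2) = 12.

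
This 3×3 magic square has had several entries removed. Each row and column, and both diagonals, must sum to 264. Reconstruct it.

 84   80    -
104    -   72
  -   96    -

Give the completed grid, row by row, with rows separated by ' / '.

Row 1 needs 264; the known cells sum to 164, so (1,3) = 100.
Row 2: 104 + 72 + ? = 264, so (2,2) = 88.
Using column 1: 84 + 104 + ? → (3,1) = 264 − 188 = 76.
Column 3: 100 + 72 + ? = 264, so (3,3) = 92.

84 80 100 / 104 88 72 / 76 96 92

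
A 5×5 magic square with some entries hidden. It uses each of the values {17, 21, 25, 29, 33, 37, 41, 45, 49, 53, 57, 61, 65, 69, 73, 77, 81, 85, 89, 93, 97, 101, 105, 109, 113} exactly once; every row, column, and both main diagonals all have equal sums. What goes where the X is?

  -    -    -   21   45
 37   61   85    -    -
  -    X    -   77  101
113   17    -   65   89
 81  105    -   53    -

49

The 25 entries sum to 1625, so each line sums to 1625/5 = 325.
Row 4 needs 325; the known cells sum to 284, so (4,3) = 41.
Using column 4: 21 + 77 + 65 + 53 + ? → (2,4) = 325 − 216 = 109.
From anti-diagonal, 325 − (45 + 109 + 17 + 81) gives (3,3) = 73.
Using row 2: 37 + 61 + 85 + 109 + ? → (2,5) = 325 − 292 = 33.
Column 5 needs 325; the known cells sum to 268, so (5,5) = 57.
Main diagonal needs 325; the known cells sum to 256, so (1,1) = 69.
Row 5: 81 + 105 + 53 + 57 + ? = 325, so (5,3) = 29.
Using column 1: 69 + 37 + 113 + 81 + ? → (3,1) = 325 − 300 = 25.
Column 3: 85 + 73 + 41 + 29 + ? = 325, so (1,3) = 97.
Row 1 needs 325; the known cells sum to 232, so (1,2) = 93.
Row 3: 25 + 73 + 77 + 101 + ? = 325, so (3,2) = 49.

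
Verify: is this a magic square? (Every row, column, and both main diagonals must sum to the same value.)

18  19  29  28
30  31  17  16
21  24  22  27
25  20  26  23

Row 1: 18 + 19 + 29 + 28 = 94.
Row 2: 30 + 31 + 17 + 16 = 94.
Row 3: 21 + 24 + 22 + 27 = 94.
Row 4: 25 + 20 + 26 + 23 = 94.
Column 1: 18 + 30 + 21 + 25 = 94.
Column 2: 19 + 31 + 24 + 20 = 94.
Column 3: 29 + 17 + 22 + 26 = 94.
Column 4: 28 + 16 + 27 + 23 = 94.
Main diagonal: 18 + 31 + 22 + 23 = 94.
Anti-diagonal: 28 + 17 + 24 + 25 = 94.
All lines sum to 94.

Yes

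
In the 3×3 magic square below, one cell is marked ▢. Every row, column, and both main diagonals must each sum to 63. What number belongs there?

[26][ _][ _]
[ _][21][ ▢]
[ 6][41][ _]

11

From row 3, 63 − (6 + 41) gives (3,3) = 16.
The remaining cell in column 1 is (2,1) = 63 − 32 = 31.
Column 2: 21 + 41 + ? = 63, so (1,2) = 1.
Anti-diagonal needs 63; the known cells sum to 27, so (1,3) = 36.
The remaining cell in row 2 is (2,3) = 63 − 52 = 11.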